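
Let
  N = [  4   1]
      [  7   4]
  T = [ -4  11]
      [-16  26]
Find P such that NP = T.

P = [[0, 2], [-4, 3]]

Left-multiplying both sides by N⁻¹ gives P = N⁻¹T.
N has determinant 9; N⁻¹ = [[4/9, -1/9], [-7/9, 4/9]].
P = N⁻¹T = [[4/9, -1/9], [-7/9, 4/9]] · [[-4, 11], [-16, 26]] = [[0, 2], [-4, 3]].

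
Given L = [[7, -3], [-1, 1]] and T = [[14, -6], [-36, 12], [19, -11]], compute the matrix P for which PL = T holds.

P = [[2, 0], [-6, -6], [2, -5]]

L is on the right of P, so right-multiply by L⁻¹: P = TL⁻¹.
det L = 4, so L⁻¹ = [[1/4, 3/4], [1/4, 7/4]].
P = TL⁻¹ = [[14, -6], [-36, 12], [19, -11]] · [[1/4, 3/4], [1/4, 7/4]] = [[2, 0], [-6, -6], [2, -5]].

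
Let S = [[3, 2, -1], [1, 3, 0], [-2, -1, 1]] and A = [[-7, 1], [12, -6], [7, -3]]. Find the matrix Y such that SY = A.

Left-multiplying both sides by S⁻¹ gives Y = S⁻¹A.
S has determinant 2; S⁻¹ = [[3/2, -1/2, 3/2], [-1/2, 1/2, -1/2], [5/2, -1/2, 7/2]].
Y = S⁻¹A = [[3/2, -1/2, 3/2], [-1/2, 1/2, -1/2], [5/2, -1/2, 7/2]] · [[-7, 1], [12, -6], [7, -3]] = [[-6, 0], [6, -2], [1, -5]].

Y = [[-6, 0], [6, -2], [1, -5]]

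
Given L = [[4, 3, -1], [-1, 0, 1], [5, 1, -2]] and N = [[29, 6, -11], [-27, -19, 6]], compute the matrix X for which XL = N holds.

X = [[0, 1, 6], [-6, -2, -1]]

L is on the right of X, so right-multiply by L⁻¹: X = NL⁻¹.
det L = 6, so L⁻¹ = [[-1/6, 5/6, 1/2], [1/2, -1/2, -1/2], [-1/6, 11/6, 1/2]].
X = NL⁻¹ = [[29, 6, -11], [-27, -19, 6]] · [[-1/6, 5/6, 1/2], [1/2, -1/2, -1/2], [-1/6, 11/6, 1/2]] = [[0, 1, 6], [-6, -2, -1]].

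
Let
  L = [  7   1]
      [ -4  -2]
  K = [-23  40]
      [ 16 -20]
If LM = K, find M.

Left-multiplying both sides by L⁻¹ gives M = L⁻¹K.
L has determinant -10; L⁻¹ = [[1/5, 1/10], [-2/5, -7/10]].
M = L⁻¹K = [[1/5, 1/10], [-2/5, -7/10]] · [[-23, 40], [16, -20]] = [[-3, 6], [-2, -2]].

M = [[-3, 6], [-2, -2]]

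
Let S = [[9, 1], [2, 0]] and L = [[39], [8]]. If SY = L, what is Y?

Since S multiplies Y on the left, Y = S⁻¹L.
det S = -2, so S⁻¹ = [[0, 1/2], [1, -9/2]].
Y = S⁻¹L = [[0, 1/2], [1, -9/2]] · [[39], [8]] = [[4], [3]].

Y = [[4], [3]]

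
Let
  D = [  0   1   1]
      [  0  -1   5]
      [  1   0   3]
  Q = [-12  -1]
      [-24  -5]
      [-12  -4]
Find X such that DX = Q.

X = [[6, -1], [-6, 0], [-6, -1]]

D is on the left of X, so left-multiply by D⁻¹: X = D⁻¹Q.
det D = 6, so D⁻¹ = [[-1/2, -1/2, 1], [5/6, -1/6, 0], [1/6, 1/6, 0]].
X = D⁻¹Q = [[-1/2, -1/2, 1], [5/6, -1/6, 0], [1/6, 1/6, 0]] · [[-12, -1], [-24, -5], [-12, -4]] = [[6, -1], [-6, 0], [-6, -1]].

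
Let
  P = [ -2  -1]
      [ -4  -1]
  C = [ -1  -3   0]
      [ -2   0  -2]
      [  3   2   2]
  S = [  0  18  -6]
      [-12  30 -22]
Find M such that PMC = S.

Left-multiply by P⁻¹ and right-multiply by C⁻¹: M = P⁻¹SC⁻¹.
det P = -2, so P⁻¹ = [[1/2, -1/2], [-2, 1]].
det C = 2, so C⁻¹ = [[2, 3, 3], [-1, -1, -1], [-2, -7/2, -3]].
P⁻¹S = [[6, -6, 8], [-12, -6, -10]].
M = (P⁻¹S)C⁻¹ = [[2, -4, 0], [2, 5, 0]].

M = [[2, -4, 0], [2, 5, 0]]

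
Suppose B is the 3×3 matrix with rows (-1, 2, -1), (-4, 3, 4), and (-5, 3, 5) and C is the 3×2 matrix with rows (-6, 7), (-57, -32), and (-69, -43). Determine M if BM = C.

M = [[6, 6], [-3, 4], [-6, -5]]

Since B multiplies M on the left, M = B⁻¹C.
det B = -6, so B⁻¹ = [[-1/2, 13/6, -11/6], [0, 5/3, -4/3], [-1/2, 7/6, -5/6]].
M = B⁻¹C = [[-1/2, 13/6, -11/6], [0, 5/3, -4/3], [-1/2, 7/6, -5/6]] · [[-6, 7], [-57, -32], [-69, -43]] = [[6, 6], [-3, 4], [-6, -5]].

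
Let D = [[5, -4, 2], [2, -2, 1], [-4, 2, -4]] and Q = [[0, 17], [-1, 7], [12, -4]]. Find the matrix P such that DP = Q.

D is on the left of P, so left-multiply by D⁻¹: P = D⁻¹Q.
det D = 6, so D⁻¹ = [[1, -2, 0], [2/3, -2, -1/6], [-2/3, 1, -1/3]].
P = D⁻¹Q = [[1, -2, 0], [2/3, -2, -1/6], [-2/3, 1, -1/3]] · [[0, 17], [-1, 7], [12, -4]] = [[2, 3], [0, -2], [-5, -3]].

P = [[2, 3], [0, -2], [-5, -3]]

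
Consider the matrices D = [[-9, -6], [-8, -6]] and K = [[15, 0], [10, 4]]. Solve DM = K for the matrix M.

M = [[-5, 4], [5, -6]]

D is on the left of M, so left-multiply by D⁻¹: M = D⁻¹K.
det D = 6, so D⁻¹ = [[-1, 1], [4/3, -3/2]].
M = D⁻¹K = [[-1, 1], [4/3, -3/2]] · [[15, 0], [10, 4]] = [[-5, 4], [5, -6]].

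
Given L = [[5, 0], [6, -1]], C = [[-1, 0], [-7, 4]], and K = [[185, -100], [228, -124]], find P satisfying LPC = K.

Isolating P: multiply by L⁻¹ from the left and C⁻¹ from the right, so P = L⁻¹KC⁻¹.
det L = -5; the adjugate gives L⁻¹ = [[1/5, 0], [6/5, -1]].
C has determinant -4; C⁻¹ = [[-1, 0], [-7/4, 1/4]].
L⁻¹K = [[37, -20], [-6, 4]].
P = (L⁻¹K)C⁻¹ = [[-2, -5], [-1, 1]].

P = [[-2, -5], [-1, 1]]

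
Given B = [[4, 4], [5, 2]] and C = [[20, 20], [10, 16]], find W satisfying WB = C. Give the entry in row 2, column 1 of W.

B is on the right of W, so right-multiply by B⁻¹: W = CB⁻¹.
det B = -12; the adjugate gives B⁻¹ = [[-1/6, 1/3], [5/12, -1/3]].
W = CB⁻¹ = [[20, 20], [10, 16]] · [[-1/6, 1/3], [5/12, -1/3]] = [[5, 0], [5, -2]].

5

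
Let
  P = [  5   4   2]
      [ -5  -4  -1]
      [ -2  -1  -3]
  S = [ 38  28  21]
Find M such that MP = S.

M = [[3, -3, -4]]

Since P sits to the right of M, M = SP⁻¹.
P has determinant -3; P⁻¹ = [[-11/3, -10/3, -4/3], [13/3, 11/3, 5/3], [1, 1, 0]].
M = SP⁻¹ = [[38, 28, 21]] · [[-11/3, -10/3, -4/3], [13/3, 11/3, 5/3], [1, 1, 0]] = [[3, -3, -4]].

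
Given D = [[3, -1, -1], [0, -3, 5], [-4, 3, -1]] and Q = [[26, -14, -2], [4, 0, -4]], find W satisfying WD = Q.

W = [[2, -1, -5], [0, -1, -1]]

Since D sits to the right of W, W = QD⁻¹.
D has determinant -4; D⁻¹ = [[3, 1, 2], [5, 7/4, 15/4], [3, 5/4, 9/4]].
W = QD⁻¹ = [[26, -14, -2], [4, 0, -4]] · [[3, 1, 2], [5, 7/4, 15/4], [3, 5/4, 9/4]] = [[2, -1, -5], [0, -1, -1]].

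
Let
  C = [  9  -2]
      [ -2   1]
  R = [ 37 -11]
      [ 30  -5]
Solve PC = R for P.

P = [[3, -5], [4, 3]]

Right-multiplying both sides by C⁻¹ gives P = RC⁻¹.
det C = 5, so C⁻¹ = [[1/5, 2/5], [2/5, 9/5]].
P = RC⁻¹ = [[37, -11], [30, -5]] · [[1/5, 2/5], [2/5, 9/5]] = [[3, -5], [4, 3]].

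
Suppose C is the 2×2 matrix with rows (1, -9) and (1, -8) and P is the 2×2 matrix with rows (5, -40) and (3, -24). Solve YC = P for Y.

Y = [[0, 5], [0, 3]]

C is on the right of Y, so right-multiply by C⁻¹: Y = PC⁻¹.
det C = 1; the adjugate gives C⁻¹ = [[-8, 9], [-1, 1]].
Y = PC⁻¹ = [[5, -40], [3, -24]] · [[-8, 9], [-1, 1]] = [[0, 5], [0, 3]].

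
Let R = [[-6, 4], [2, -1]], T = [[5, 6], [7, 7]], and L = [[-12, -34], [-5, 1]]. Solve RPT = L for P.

P = [[1, -3], [-4, -1]]

P = R⁻¹LT⁻¹ (apply R⁻¹ on the left and T⁻¹ on the right).
det R = -2, so R⁻¹ = [[1/2, 2], [1, 3]].
T has determinant -7; T⁻¹ = [[-1, 6/7], [1, -5/7]].
R⁻¹L = [[-16, -15], [-27, -31]].
P = (R⁻¹L)T⁻¹ = [[1, -3], [-4, -1]].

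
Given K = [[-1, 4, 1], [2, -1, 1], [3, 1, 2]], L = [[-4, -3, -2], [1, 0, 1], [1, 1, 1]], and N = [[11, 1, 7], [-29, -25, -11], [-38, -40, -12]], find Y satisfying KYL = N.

Y = [[2, 4, -1], [-1, 3, -2], [4, 0, 2]]

Y = K⁻¹NL⁻¹ (apply K⁻¹ on the left and L⁻¹ on the right).
K has determinant 4; K⁻¹ = [[-3/4, -7/4, 5/4], [-1/4, -5/4, 3/4], [5/4, 13/4, -7/4]].
det L = 2, so L⁻¹ = [[-1/2, 1/2, -3/2], [0, -1, 1], [1/2, 1/2, 3/2]].
K⁻¹N = [[-5, -7, -1], [5, 1, 3], [-14, -10, -6]].
Y = (K⁻¹N)L⁻¹ = [[2, 4, -1], [-1, 3, -2], [4, 0, 2]].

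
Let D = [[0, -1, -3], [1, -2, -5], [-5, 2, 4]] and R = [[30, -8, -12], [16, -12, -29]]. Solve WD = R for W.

Since D sits to the right of W, W = RD⁻¹.
det D = 3; the adjugate gives D⁻¹ = [[2/3, -2/3, -1/3], [7, -5, -1], [-8/3, 5/3, 1/3]].
W = RD⁻¹ = [[30, -8, -12], [16, -12, -29]] · [[2/3, -2/3, -1/3], [7, -5, -1], [-8/3, 5/3, 1/3]] = [[-4, 0, -6], [4, 1, -3]].

W = [[-4, 0, -6], [4, 1, -3]]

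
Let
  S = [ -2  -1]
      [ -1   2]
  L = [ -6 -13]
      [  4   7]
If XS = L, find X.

Since S sits to the right of X, X = LS⁻¹.
det S = -5, so S⁻¹ = [[-2/5, -1/5], [-1/5, 2/5]].
X = LS⁻¹ = [[-6, -13], [4, 7]] · [[-2/5, -1/5], [-1/5, 2/5]] = [[5, -4], [-3, 2]].

X = [[5, -4], [-3, 2]]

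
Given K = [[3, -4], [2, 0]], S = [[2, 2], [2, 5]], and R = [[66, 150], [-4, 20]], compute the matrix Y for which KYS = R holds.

Y = [[-5, 4], [-5, -4]]

Y = K⁻¹RS⁻¹ (apply K⁻¹ on the left and S⁻¹ on the right).
det K = 8; the adjugate gives K⁻¹ = [[0, 1/2], [-1/4, 3/8]].
S has determinant 6; S⁻¹ = [[5/6, -1/3], [-1/3, 1/3]].
K⁻¹R = [[-2, 10], [-18, -30]].
Y = (K⁻¹R)S⁻¹ = [[-5, 4], [-5, -4]].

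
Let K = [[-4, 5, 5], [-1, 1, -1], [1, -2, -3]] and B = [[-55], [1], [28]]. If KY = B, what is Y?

Since K multiplies Y on the left, Y = K⁻¹B.
det K = 5; the adjugate gives K⁻¹ = [[-1, 1, -2], [-4/5, 7/5, -9/5], [1/5, -3/5, 1/5]].
Y = K⁻¹B = [[-1, 1, -2], [-4/5, 7/5, -9/5], [1/5, -3/5, 1/5]] · [[-55], [1], [28]] = [[0], [-5], [-6]].

Y = [[0], [-5], [-6]]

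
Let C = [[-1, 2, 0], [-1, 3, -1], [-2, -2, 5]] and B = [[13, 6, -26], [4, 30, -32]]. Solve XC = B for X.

X = [[3, -4, -6], [6, 2, -6]]

Since C sits to the right of X, X = BC⁻¹.
det C = 1; the adjugate gives C⁻¹ = [[13, -10, -2], [7, -5, -1], [8, -6, -1]].
X = BC⁻¹ = [[13, 6, -26], [4, 30, -32]] · [[13, -10, -2], [7, -5, -1], [8, -6, -1]] = [[3, -4, -6], [6, 2, -6]].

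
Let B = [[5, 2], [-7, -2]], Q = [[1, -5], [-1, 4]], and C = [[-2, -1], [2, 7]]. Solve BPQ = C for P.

Isolating P: multiply by B⁻¹ from the left and Q⁻¹ from the right, so P = B⁻¹CQ⁻¹.
det B = 4; the adjugate gives B⁻¹ = [[-1/2, -1/2], [7/4, 5/4]].
det Q = -1; the adjugate gives Q⁻¹ = [[-4, -5], [-1, -1]].
B⁻¹C = [[0, -3], [-1, 7]].
P = (B⁻¹C)Q⁻¹ = [[3, 3], [-3, -2]].

P = [[3, 3], [-3, -2]]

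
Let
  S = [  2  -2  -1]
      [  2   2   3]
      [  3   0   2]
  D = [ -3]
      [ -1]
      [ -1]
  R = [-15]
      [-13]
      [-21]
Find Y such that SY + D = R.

SY = R − D = [[-12], [-12], [-20]].
S is on the left of Y, so left-multiply by S⁻¹: Y = S⁻¹(R − D).
S has determinant 4; S⁻¹ = [[1, 1, -1], [5/4, 7/4, -2], [-3/2, -3/2, 2]].
Y = S⁻¹(R − D) = [[-4], [4], [-4]].

Y = [[-4], [4], [-4]]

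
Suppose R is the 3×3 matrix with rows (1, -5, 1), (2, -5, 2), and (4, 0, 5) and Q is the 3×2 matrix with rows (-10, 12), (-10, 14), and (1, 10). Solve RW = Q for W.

Left-multiplying both sides by R⁻¹ gives W = R⁻¹Q.
det R = 5, so R⁻¹ = [[-5, 5, -1], [-2/5, 1/5, 0], [4, -4, 1]].
W = R⁻¹Q = [[-5, 5, -1], [-2/5, 1/5, 0], [4, -4, 1]] · [[-10, 12], [-10, 14], [1, 10]] = [[-1, 0], [2, -2], [1, 2]].

W = [[-1, 0], [2, -2], [1, 2]]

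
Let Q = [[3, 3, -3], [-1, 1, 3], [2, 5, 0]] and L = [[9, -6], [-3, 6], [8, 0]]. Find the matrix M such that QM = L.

M = [[-1, 0], [2, 0], [-2, 2]]

Q is on the left of M, so left-multiply by Q⁻¹: M = Q⁻¹L.
Q has determinant -6; Q⁻¹ = [[5/2, 5/2, -2], [-1, -1, 1], [7/6, 3/2, -1]].
M = Q⁻¹L = [[5/2, 5/2, -2], [-1, -1, 1], [7/6, 3/2, -1]] · [[9, -6], [-3, 6], [8, 0]] = [[-1, 0], [2, 0], [-2, 2]].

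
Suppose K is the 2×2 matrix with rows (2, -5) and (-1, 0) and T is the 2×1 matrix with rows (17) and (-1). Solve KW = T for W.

W = [[1], [-3]]

Since K multiplies W on the left, W = K⁻¹T.
det K = -5, so K⁻¹ = [[0, -1], [-1/5, -2/5]].
W = K⁻¹T = [[0, -1], [-1/5, -2/5]] · [[17], [-1]] = [[1], [-3]].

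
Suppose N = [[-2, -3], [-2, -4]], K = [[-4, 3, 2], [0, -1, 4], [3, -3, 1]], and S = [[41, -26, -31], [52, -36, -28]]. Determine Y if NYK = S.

Left-multiply by N⁻¹ and right-multiply by K⁻¹: Y = N⁻¹SK⁻¹.
det N = 2, so N⁻¹ = [[-2, 3/2], [1, -1]].
det K = -2, so K⁻¹ = [[-11/2, 9/2, -7], [-6, 5, -8], [-3/2, 3/2, -2]].
N⁻¹S = [[-4, -2, 20], [-11, 10, -3]].
Y = (N⁻¹S)K⁻¹ = [[4, 2, 4], [5, -4, 3]].

Y = [[4, 2, 4], [5, -4, 3]]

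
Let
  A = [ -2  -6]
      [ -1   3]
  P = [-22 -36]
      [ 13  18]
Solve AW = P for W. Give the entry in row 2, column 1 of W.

Since A multiplies W on the left, W = A⁻¹P.
det A = -12; the adjugate gives A⁻¹ = [[-1/4, -1/2], [-1/12, 1/6]].
W = A⁻¹P = [[-1/4, -1/2], [-1/12, 1/6]] · [[-22, -36], [13, 18]] = [[-1, 0], [4, 6]].

4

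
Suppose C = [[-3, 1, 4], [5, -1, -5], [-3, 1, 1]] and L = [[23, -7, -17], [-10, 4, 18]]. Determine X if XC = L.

X = [[-2, 1, -4], [6, 1, -1]]

Right-multiplying both sides by C⁻¹ gives X = LC⁻¹.
det C = 6; the adjugate gives C⁻¹ = [[2/3, 1/2, -1/6], [5/3, 3/2, 5/6], [1/3, 0, -1/3]].
X = LC⁻¹ = [[23, -7, -17], [-10, 4, 18]] · [[2/3, 1/2, -1/6], [5/3, 3/2, 5/6], [1/3, 0, -1/3]] = [[-2, 1, -4], [6, 1, -1]].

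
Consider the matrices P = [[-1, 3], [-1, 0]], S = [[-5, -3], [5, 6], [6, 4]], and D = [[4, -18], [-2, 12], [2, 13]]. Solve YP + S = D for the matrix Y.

YP = D − S = [[9, -15], [-7, 6], [-4, 9]].
Since P sits to the right of Y, Y = (D − S)P⁻¹.
P has determinant 3; P⁻¹ = [[0, -1], [1/3, -1/3]].
Y = (D − S)P⁻¹ = [[-5, -4], [2, 5], [3, 1]].

Y = [[-5, -4], [2, 5], [3, 1]]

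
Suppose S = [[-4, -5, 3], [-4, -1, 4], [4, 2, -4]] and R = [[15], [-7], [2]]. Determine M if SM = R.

M = [[1], [-5], [-2]]

S is on the left of M, so left-multiply by S⁻¹: M = S⁻¹R.
det S = 4, so S⁻¹ = [[-1, -7/2, -17/4], [0, 1, 1], [-1, -3, -4]].
M = S⁻¹R = [[-1, -7/2, -17/4], [0, 1, 1], [-1, -3, -4]] · [[15], [-7], [2]] = [[1], [-5], [-2]].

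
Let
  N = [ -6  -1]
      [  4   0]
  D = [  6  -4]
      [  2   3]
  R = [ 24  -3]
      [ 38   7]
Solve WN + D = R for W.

WN = R − D = [[18, 1], [36, 4]].
N is on the right of W, so right-multiply by N⁻¹: W = (R − D)N⁻¹.
det N = 4, so N⁻¹ = [[0, 1/4], [-1, -3/2]].
W = (R − D)N⁻¹ = [[-1, 3], [-4, 3]].

W = [[-1, 3], [-4, 3]]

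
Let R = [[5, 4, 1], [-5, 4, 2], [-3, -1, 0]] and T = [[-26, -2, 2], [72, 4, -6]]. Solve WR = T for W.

Since R sits to the right of W, W = TR⁻¹.
det R = 3, so R⁻¹ = [[2/3, -1/3, 4/3], [-2, 1, -5], [17/3, -7/3, 40/3]].
W = TR⁻¹ = [[-26, -2, 2], [72, 4, -6]] · [[2/3, -1/3, 4/3], [-2, 1, -5], [17/3, -7/3, 40/3]] = [[-2, 2, 2], [6, -6, -4]].

W = [[-2, 2, 2], [6, -6, -4]]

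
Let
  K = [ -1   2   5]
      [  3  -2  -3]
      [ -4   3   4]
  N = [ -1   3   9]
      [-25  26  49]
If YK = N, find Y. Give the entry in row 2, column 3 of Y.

Since K sits to the right of Y, Y = NK⁻¹.
K has determinant 4; K⁻¹ = [[1/4, 7/4, 1], [0, 4, 3], [1/4, -5/4, -1]].
Y = NK⁻¹ = [[-1, 3, 9], [-25, 26, 49]] · [[1/4, 7/4, 1], [0, 4, 3], [1/4, -5/4, -1]] = [[2, -1, -1], [6, -1, 4]].

4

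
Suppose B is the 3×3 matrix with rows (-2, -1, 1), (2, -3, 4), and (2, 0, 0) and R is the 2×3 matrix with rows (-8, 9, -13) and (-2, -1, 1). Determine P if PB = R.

P = [[3, -4, 3], [1, 0, 0]]

Since B sits to the right of P, P = RB⁻¹.
det B = -2, so B⁻¹ = [[0, 0, 1/2], [-4, 1, -5], [-3, 1, -4]].
P = RB⁻¹ = [[-8, 9, -13], [-2, -1, 1]] · [[0, 0, 1/2], [-4, 1, -5], [-3, 1, -4]] = [[3, -4, 3], [1, 0, 0]].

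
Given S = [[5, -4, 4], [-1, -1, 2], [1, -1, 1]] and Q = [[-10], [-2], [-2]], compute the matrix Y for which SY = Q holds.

Y = [[-2], [-4], [-4]]

Since S multiplies Y on the left, Y = S⁻¹Q.
det S = 1; the adjugate gives S⁻¹ = [[1, 0, -4], [3, 1, -14], [2, 1, -9]].
Y = S⁻¹Q = [[1, 0, -4], [3, 1, -14], [2, 1, -9]] · [[-10], [-2], [-2]] = [[-2], [-4], [-4]].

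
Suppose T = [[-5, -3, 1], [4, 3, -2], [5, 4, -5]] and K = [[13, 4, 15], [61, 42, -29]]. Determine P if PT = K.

P = [[-6, 2, -5], [-6, 4, 3]]

Right-multiplying both sides by T⁻¹ gives P = KT⁻¹.
det T = 6; the adjugate gives T⁻¹ = [[-7/6, -11/6, 1/2], [5/3, 10/3, -1], [1/6, 5/6, -1/2]].
P = KT⁻¹ = [[13, 4, 15], [61, 42, -29]] · [[-7/6, -11/6, 1/2], [5/3, 10/3, -1], [1/6, 5/6, -1/2]] = [[-6, 2, -5], [-6, 4, 3]].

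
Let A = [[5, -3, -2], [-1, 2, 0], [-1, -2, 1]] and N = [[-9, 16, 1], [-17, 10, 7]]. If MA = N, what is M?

M = [[-2, 2, -3], [-4, -2, -1]]

Right-multiplying both sides by A⁻¹ gives M = NA⁻¹.
det A = -1, so A⁻¹ = [[-2, -7, -4], [-1, -3, -2], [-4, -13, -7]].
M = NA⁻¹ = [[-9, 16, 1], [-17, 10, 7]] · [[-2, -7, -4], [-1, -3, -2], [-4, -13, -7]] = [[-2, 2, -3], [-4, -2, -1]].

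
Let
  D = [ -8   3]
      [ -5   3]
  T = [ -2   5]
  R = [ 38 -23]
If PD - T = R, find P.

P = [[-2, -4]]

PD = R + T = [[36, -18]].
Since D sits to the right of P, P = (R + T)D⁻¹.
D has determinant -9; D⁻¹ = [[-1/3, 1/3], [-5/9, 8/9]].
P = (R + T)D⁻¹ = [[-2, -4]].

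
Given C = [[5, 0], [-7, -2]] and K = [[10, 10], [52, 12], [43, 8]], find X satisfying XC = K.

Right-multiplying both sides by C⁻¹ gives X = KC⁻¹.
det C = -10; the adjugate gives C⁻¹ = [[1/5, 0], [-7/10, -1/2]].
X = KC⁻¹ = [[10, 10], [52, 12], [43, 8]] · [[1/5, 0], [-7/10, -1/2]] = [[-5, -5], [2, -6], [3, -4]].

X = [[-5, -5], [2, -6], [3, -4]]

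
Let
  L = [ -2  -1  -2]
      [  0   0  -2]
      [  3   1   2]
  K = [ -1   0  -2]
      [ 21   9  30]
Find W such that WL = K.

Since L sits to the right of W, W = KL⁻¹.
det L = 2; the adjugate gives L⁻¹ = [[1, 0, 1], [-3, 1, -2], [0, -1/2, 0]].
W = KL⁻¹ = [[-1, 0, -2], [21, 9, 30]] · [[1, 0, 1], [-3, 1, -2], [0, -1/2, 0]] = [[-1, 1, -1], [-6, -6, 3]].

W = [[-1, 1, -1], [-6, -6, 3]]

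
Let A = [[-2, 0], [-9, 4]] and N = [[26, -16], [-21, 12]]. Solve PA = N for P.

Right-multiplying both sides by A⁻¹ gives P = NA⁻¹.
det A = -8, so A⁻¹ = [[-1/2, 0], [-9/8, 1/4]].
P = NA⁻¹ = [[26, -16], [-21, 12]] · [[-1/2, 0], [-9/8, 1/4]] = [[5, -4], [-3, 3]].

P = [[5, -4], [-3, 3]]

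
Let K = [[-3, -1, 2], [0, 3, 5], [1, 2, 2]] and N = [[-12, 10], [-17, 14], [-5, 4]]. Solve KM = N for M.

Since K multiplies M on the left, M = K⁻¹N.
det K = 1, so K⁻¹ = [[-4, 6, -11], [5, -8, 15], [-3, 5, -9]].
M = K⁻¹N = [[-4, 6, -11], [5, -8, 15], [-3, 5, -9]] · [[-12, 10], [-17, 14], [-5, 4]] = [[1, 0], [1, -2], [-4, 4]].

M = [[1, 0], [1, -2], [-4, 4]]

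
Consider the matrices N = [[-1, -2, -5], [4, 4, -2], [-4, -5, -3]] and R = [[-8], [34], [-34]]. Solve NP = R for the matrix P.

N is on the left of P, so left-multiply by N⁻¹: P = N⁻¹R.
det N = 2; the adjugate gives N⁻¹ = [[-11, 19/2, 12], [10, -17/2, -11], [-2, 3/2, 2]].
P = N⁻¹R = [[-11, 19/2, 12], [10, -17/2, -11], [-2, 3/2, 2]] · [[-8], [34], [-34]] = [[3], [5], [-1]].

P = [[3], [5], [-1]]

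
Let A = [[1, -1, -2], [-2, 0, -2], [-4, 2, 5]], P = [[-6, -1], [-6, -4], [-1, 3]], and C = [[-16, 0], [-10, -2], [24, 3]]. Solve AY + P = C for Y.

Y = [[-1, -1], [3, -2], [3, 0]]

AY = C − P = [[-10, 1], [-4, 2], [25, 0]].
A is on the left of Y, so left-multiply by A⁻¹: Y = A⁻¹(C − P).
A has determinant -6; A⁻¹ = [[-2/3, -1/6, -1/3], [-3, 1/2, -1], [2/3, -1/3, 1/3]].
Y = A⁻¹(C − P) = [[-1, -1], [3, -2], [3, 0]].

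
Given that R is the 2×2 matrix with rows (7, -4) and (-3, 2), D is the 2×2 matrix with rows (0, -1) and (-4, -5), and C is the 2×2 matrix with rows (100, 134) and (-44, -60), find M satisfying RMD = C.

M = [[1, -3], [4, 1]]

M = R⁻¹CD⁻¹ (apply R⁻¹ on the left and D⁻¹ on the right).
det R = 2; the adjugate gives R⁻¹ = [[1, 2], [3/2, 7/2]].
det D = -4, so D⁻¹ = [[5/4, -1/4], [-1, 0]].
R⁻¹C = [[12, 14], [-4, -9]].
M = (R⁻¹C)D⁻¹ = [[1, -3], [4, 1]].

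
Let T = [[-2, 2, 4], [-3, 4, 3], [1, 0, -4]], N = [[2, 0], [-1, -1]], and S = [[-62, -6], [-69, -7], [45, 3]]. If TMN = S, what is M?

Left-multiply by T⁻¹ and right-multiply by N⁻¹: M = T⁻¹SN⁻¹.
det T = -2; the adjugate gives T⁻¹ = [[8, -4, 5], [9/2, -2, 3], [2, -1, 1]].
N has determinant -2; N⁻¹ = [[1/2, 0], [-1/2, -1]].
T⁻¹S = [[5, -5], [-6, -4], [-10, -2]].
M = (T⁻¹S)N⁻¹ = [[5, 5], [-1, 4], [-4, 2]].

M = [[5, 5], [-1, 4], [-4, 2]]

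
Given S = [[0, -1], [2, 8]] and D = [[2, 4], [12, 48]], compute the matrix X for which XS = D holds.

Since S sits to the right of X, X = DS⁻¹.
det S = 2; the adjugate gives S⁻¹ = [[4, 1/2], [-1, 0]].
X = DS⁻¹ = [[2, 4], [12, 48]] · [[4, 1/2], [-1, 0]] = [[4, 1], [0, 6]].

X = [[4, 1], [0, 6]]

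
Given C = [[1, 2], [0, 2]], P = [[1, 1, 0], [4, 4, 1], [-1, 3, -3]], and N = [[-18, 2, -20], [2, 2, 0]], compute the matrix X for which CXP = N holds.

Isolating X: multiply by C⁻¹ from the left and P⁻¹ from the right, so X = C⁻¹NP⁻¹.
det C = 2, so C⁻¹ = [[1, -1], [0, 1/2]].
det P = -4; the adjugate gives P⁻¹ = [[15/4, -3/4, -1/4], [-11/4, 3/4, 1/4], [-4, 1, 0]].
C⁻¹N = [[-20, 0, -20], [1, 1, 0]].
X = (C⁻¹N)P⁻¹ = [[5, -5, 5], [1, 0, 0]].

X = [[5, -5, 5], [1, 0, 0]]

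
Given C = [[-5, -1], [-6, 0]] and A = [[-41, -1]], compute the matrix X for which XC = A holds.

X = [[1, 6]]

C is on the right of X, so right-multiply by C⁻¹: X = AC⁻¹.
det C = -6, so C⁻¹ = [[0, -1/6], [-1, 5/6]].
X = AC⁻¹ = [[-41, -1]] · [[0, -1/6], [-1, 5/6]] = [[1, 6]].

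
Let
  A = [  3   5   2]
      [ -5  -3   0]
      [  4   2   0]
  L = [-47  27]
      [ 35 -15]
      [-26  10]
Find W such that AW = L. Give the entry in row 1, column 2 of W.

0

A is on the left of W, so left-multiply by A⁻¹: W = A⁻¹L.
det A = 4, so A⁻¹ = [[0, 1, 3/2], [0, -2, -5/2], [1/2, 7/2, 4]].
W = A⁻¹L = [[0, 1, 3/2], [0, -2, -5/2], [1/2, 7/2, 4]] · [[-47, 27], [35, -15], [-26, 10]] = [[-4, 0], [-5, 5], [-5, 1]].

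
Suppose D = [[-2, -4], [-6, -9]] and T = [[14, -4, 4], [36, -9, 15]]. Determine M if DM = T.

M = [[-3, 0, -4], [-2, 1, 1]]

Since D multiplies M on the left, M = D⁻¹T.
D has determinant -6; D⁻¹ = [[3/2, -2/3], [-1, 1/3]].
M = D⁻¹T = [[3/2, -2/3], [-1, 1/3]] · [[14, -4, 4], [36, -9, 15]] = [[-3, 0, -4], [-2, 1, 1]].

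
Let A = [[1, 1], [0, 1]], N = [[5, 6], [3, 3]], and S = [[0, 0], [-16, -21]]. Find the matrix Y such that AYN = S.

Y = [[5, -3], [-5, 3]]

Y = A⁻¹SN⁻¹ (apply A⁻¹ on the left and N⁻¹ on the right).
A has determinant 1; A⁻¹ = [[1, -1], [0, 1]].
det N = -3, so N⁻¹ = [[-1, 2], [1, -5/3]].
A⁻¹S = [[16, 21], [-16, -21]].
Y = (A⁻¹S)N⁻¹ = [[5, -3], [-5, 3]].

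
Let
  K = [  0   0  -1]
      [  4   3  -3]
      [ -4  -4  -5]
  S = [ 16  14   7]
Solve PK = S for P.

Right-multiplying both sides by K⁻¹ gives P = SK⁻¹.
det K = 4; the adjugate gives K⁻¹ = [[-27/4, 1, 3/4], [8, -1, -1], [-1, 0, 0]].
P = SK⁻¹ = [[16, 14, 7]] · [[-27/4, 1, 3/4], [8, -1, -1], [-1, 0, 0]] = [[-3, 2, -2]].

P = [[-3, 2, -2]]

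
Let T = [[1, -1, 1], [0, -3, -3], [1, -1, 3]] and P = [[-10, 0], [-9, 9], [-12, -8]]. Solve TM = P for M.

M = [[-5, 5], [4, 1], [-1, -4]]

Since T multiplies M on the left, M = T⁻¹P.
det T = -6; the adjugate gives T⁻¹ = [[2, -1/3, -1], [1/2, -1/3, -1/2], [-1/2, 0, 1/2]].
M = T⁻¹P = [[2, -1/3, -1], [1/2, -1/3, -1/2], [-1/2, 0, 1/2]] · [[-10, 0], [-9, 9], [-12, -8]] = [[-5, 5], [4, 1], [-1, -4]].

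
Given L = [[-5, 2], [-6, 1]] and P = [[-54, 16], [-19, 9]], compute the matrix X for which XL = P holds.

Right-multiplying both sides by L⁻¹ gives X = PL⁻¹.
det L = 7; the adjugate gives L⁻¹ = [[1/7, -2/7], [6/7, -5/7]].
X = PL⁻¹ = [[-54, 16], [-19, 9]] · [[1/7, -2/7], [6/7, -5/7]] = [[6, 4], [5, -1]].

X = [[6, 4], [5, -1]]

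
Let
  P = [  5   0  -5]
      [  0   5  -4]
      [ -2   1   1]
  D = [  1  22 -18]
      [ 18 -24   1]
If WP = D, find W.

P is on the right of W, so right-multiply by P⁻¹: W = DP⁻¹.
P has determinant -5; P⁻¹ = [[-9/5, 1, -5], [-8/5, 1, -4], [-2, 1, -5]].
W = DP⁻¹ = [[1, 22, -18], [18, -24, 1]] · [[-9/5, 1, -5], [-8/5, 1, -4], [-2, 1, -5]] = [[-1, 5, -3], [4, -5, 1]].

W = [[-1, 5, -3], [4, -5, 1]]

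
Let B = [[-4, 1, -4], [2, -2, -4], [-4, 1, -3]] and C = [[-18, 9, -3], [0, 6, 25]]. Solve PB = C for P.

P = [[6, -3, -3], [-3, -4, 1]]

B is on the right of P, so right-multiply by B⁻¹: P = CB⁻¹.
det B = 6; the adjugate gives B⁻¹ = [[5/3, -1/6, -2], [11/3, -2/3, -4], [-1, 0, 1]].
P = CB⁻¹ = [[-18, 9, -3], [0, 6, 25]] · [[5/3, -1/6, -2], [11/3, -2/3, -4], [-1, 0, 1]] = [[6, -3, -3], [-3, -4, 1]].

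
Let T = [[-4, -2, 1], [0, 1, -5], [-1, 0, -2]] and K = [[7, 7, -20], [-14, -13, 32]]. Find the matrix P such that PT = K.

P = [[-1, 5, -3], [5, -3, -6]]

T is on the right of P, so right-multiply by T⁻¹: P = KT⁻¹.
det T = -1, so T⁻¹ = [[2, 4, -9], [-5, -9, 20], [-1, -2, 4]].
P = KT⁻¹ = [[7, 7, -20], [-14, -13, 32]] · [[2, 4, -9], [-5, -9, 20], [-1, -2, 4]] = [[-1, 5, -3], [5, -3, -6]].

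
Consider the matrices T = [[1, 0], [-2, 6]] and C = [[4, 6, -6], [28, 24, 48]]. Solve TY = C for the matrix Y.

Y = [[4, 6, -6], [6, 6, 6]]

Since T multiplies Y on the left, Y = T⁻¹C.
T has determinant 6; T⁻¹ = [[1, 0], [1/3, 1/6]].
Y = T⁻¹C = [[1, 0], [1/3, 1/6]] · [[4, 6, -6], [28, 24, 48]] = [[4, 6, -6], [6, 6, 6]].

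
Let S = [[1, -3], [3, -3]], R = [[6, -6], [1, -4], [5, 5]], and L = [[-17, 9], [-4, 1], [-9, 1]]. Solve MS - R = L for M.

MS = L + R = [[-11, 3], [-3, -3], [-4, 6]].
S is on the right of M, so right-multiply by S⁻¹: M = (L + R)S⁻¹.
det S = 6; the adjugate gives S⁻¹ = [[-1/2, 1/2], [-1/2, 1/6]].
M = (L + R)S⁻¹ = [[4, -5], [3, -2], [-1, -1]].

M = [[4, -5], [3, -2], [-1, -1]]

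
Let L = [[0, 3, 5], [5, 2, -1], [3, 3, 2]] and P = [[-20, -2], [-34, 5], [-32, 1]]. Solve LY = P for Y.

Y = [[-5, 3], [-5, -4], [-1, 2]]

L is on the left of Y, so left-multiply by L⁻¹: Y = L⁻¹P.
L has determinant 6; L⁻¹ = [[7/6, 3/2, -13/6], [-13/6, -5/2, 25/6], [3/2, 3/2, -5/2]].
Y = L⁻¹P = [[7/6, 3/2, -13/6], [-13/6, -5/2, 25/6], [3/2, 3/2, -5/2]] · [[-20, -2], [-34, 5], [-32, 1]] = [[-5, 3], [-5, -4], [-1, 2]].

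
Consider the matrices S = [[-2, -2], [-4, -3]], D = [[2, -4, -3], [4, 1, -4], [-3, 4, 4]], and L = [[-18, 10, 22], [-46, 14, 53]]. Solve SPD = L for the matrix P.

Left-multiply by S⁻¹ and right-multiply by D⁻¹: P = S⁻¹LD⁻¹.
det S = -2; the adjugate gives S⁻¹ = [[3/2, -1], [-2, 1]].
D has determinant -1; D⁻¹ = [[-20, -4, -19], [4, 1, 4], [-19, -4, -18]].
S⁻¹L = [[19, 1, -20], [-10, -6, 9]].
P = (S⁻¹L)D⁻¹ = [[4, 5, 3], [5, -2, 4]].

P = [[4, 5, 3], [5, -2, 4]]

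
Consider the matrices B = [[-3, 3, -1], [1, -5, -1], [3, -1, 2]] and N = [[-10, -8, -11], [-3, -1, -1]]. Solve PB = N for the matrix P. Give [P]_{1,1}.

B is on the right of P, so right-multiply by B⁻¹: P = NB⁻¹.
B has determinant 4; B⁻¹ = [[-11/4, -5/4, -2], [-5/4, -3/4, -1], [7/2, 3/2, 3]].
P = NB⁻¹ = [[-10, -8, -11], [-3, -1, -1]] · [[-11/4, -5/4, -2], [-5/4, -3/4, -1], [7/2, 3/2, 3]] = [[-1, 2, -5], [6, 3, 4]].

-1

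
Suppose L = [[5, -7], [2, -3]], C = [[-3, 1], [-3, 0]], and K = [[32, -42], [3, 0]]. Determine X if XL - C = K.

XL = K + C = [[29, -41], [0, 0]].
L is on the right of X, so right-multiply by L⁻¹: X = (K + C)L⁻¹.
L has determinant -1; L⁻¹ = [[3, -7], [2, -5]].
X = (K + C)L⁻¹ = [[5, 2], [0, 0]].

X = [[5, 2], [0, 0]]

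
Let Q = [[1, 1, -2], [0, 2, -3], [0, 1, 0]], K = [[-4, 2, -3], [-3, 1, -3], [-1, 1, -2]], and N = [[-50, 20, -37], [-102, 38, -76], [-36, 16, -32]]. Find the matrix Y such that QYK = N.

Y = [[0, -3, 3], [5, 5, 1], [-2, -2, 4]]

Y = Q⁻¹NK⁻¹ (apply Q⁻¹ on the left and K⁻¹ on the right).
Q has determinant 3; Q⁻¹ = [[1, -2/3, 1/3], [0, 0, 1], [0, -1/3, 2/3]].
K has determinant -4; K⁻¹ = [[-1/4, -1/4, 3/4], [3/4, -5/4, 3/4], [1/2, -1/2, -1/2]].
Q⁻¹N = [[6, 0, 3], [-36, 16, -32], [10, -2, 4]].
Y = (Q⁻¹N)K⁻¹ = [[0, -3, 3], [5, 5, 1], [-2, -2, 4]].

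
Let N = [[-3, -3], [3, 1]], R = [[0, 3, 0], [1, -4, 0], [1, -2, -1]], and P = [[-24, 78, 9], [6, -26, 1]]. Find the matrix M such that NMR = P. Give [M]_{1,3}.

Left-multiply by N⁻¹ and right-multiply by R⁻¹: M = N⁻¹PR⁻¹.
det N = 6; the adjugate gives N⁻¹ = [[1/6, 1/2], [-1/2, -1/2]].
det R = 3; the adjugate gives R⁻¹ = [[4/3, 1, 0], [1/3, 0, 0], [2/3, 1, -1]].
N⁻¹P = [[-1, 0, 2], [9, -26, -5]].
M = (N⁻¹P)R⁻¹ = [[0, 1, -2], [0, 4, 5]].

-2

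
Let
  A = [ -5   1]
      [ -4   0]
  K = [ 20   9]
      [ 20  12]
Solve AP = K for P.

P = [[-5, -3], [-5, -6]]

Since A multiplies P on the left, P = A⁻¹K.
A has determinant 4; A⁻¹ = [[0, -1/4], [1, -5/4]].
P = A⁻¹K = [[0, -1/4], [1, -5/4]] · [[20, 9], [20, 12]] = [[-5, -3], [-5, -6]].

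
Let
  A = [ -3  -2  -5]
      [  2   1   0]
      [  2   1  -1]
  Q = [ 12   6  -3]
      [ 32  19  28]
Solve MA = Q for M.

A is on the right of M, so right-multiply by A⁻¹: M = QA⁻¹.
det A = -1, so A⁻¹ = [[1, 7, -5], [-2, -13, 10], [0, 1, -1]].
M = QA⁻¹ = [[12, 6, -3], [32, 19, 28]] · [[1, 7, -5], [-2, -13, 10], [0, 1, -1]] = [[0, 3, 3], [-6, 5, 2]].

M = [[0, 3, 3], [-6, 5, 2]]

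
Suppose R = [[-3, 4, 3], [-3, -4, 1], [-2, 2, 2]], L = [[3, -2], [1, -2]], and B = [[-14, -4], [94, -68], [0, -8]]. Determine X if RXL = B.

X = R⁻¹BL⁻¹ (apply R⁻¹ on the left and L⁻¹ on the right).
det R = 4, so R⁻¹ = [[-5/2, -1/2, 4], [1, 0, -3/2], [-7/2, -1/2, 6]].
det L = -4; the adjugate gives L⁻¹ = [[1/2, -1/2], [1/4, -3/4]].
R⁻¹B = [[-12, 12], [-14, 8], [2, 0]].
X = (R⁻¹B)L⁻¹ = [[-3, -3], [-5, 1], [1, -1]].

X = [[-3, -3], [-5, 1], [1, -1]]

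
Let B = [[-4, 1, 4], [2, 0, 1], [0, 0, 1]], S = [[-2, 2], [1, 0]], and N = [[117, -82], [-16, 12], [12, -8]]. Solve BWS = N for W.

W = [[5, -4], [-5, 3], [-4, 4]]

W = B⁻¹NS⁻¹ (apply B⁻¹ on the left and S⁻¹ on the right).
det B = -2, so B⁻¹ = [[0, 1/2, -1/2], [1, 2, -6], [0, 0, 1]].
det S = -2, so S⁻¹ = [[0, 1], [1/2, 1]].
B⁻¹N = [[-14, 10], [13, -10], [12, -8]].
W = (B⁻¹N)S⁻¹ = [[5, -4], [-5, 3], [-4, 4]].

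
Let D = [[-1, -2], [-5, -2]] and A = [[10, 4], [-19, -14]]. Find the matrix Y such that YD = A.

Y = [[0, -2], [4, 3]]

Since D sits to the right of Y, Y = AD⁻¹.
det D = -8; the adjugate gives D⁻¹ = [[1/4, -1/4], [-5/8, 1/8]].
Y = AD⁻¹ = [[10, 4], [-19, -14]] · [[1/4, -1/4], [-5/8, 1/8]] = [[0, -2], [4, 3]].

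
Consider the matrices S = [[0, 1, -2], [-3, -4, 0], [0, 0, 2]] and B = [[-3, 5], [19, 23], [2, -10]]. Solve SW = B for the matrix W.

W = [[-5, -1], [-1, -5], [1, -5]]

Left-multiplying both sides by S⁻¹ gives W = S⁻¹B.
S has determinant 6; S⁻¹ = [[-4/3, -1/3, -4/3], [1, 0, 1], [0, 0, 1/2]].
W = S⁻¹B = [[-4/3, -1/3, -4/3], [1, 0, 1], [0, 0, 1/2]] · [[-3, 5], [19, 23], [2, -10]] = [[-5, -1], [-1, -5], [1, -5]].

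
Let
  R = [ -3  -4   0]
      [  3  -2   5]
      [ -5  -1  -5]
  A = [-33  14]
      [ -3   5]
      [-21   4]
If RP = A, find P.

R is on the left of P, so left-multiply by R⁻¹: P = R⁻¹A.
R has determinant -5; R⁻¹ = [[-3, 4, 4], [2, -3, -3], [13/5, -17/5, -18/5]].
P = R⁻¹A = [[-3, 4, 4], [2, -3, -3], [13/5, -17/5, -18/5]] · [[-33, 14], [-3, 5], [-21, 4]] = [[3, -6], [6, 1], [0, 5]].

P = [[3, -6], [6, 1], [0, 5]]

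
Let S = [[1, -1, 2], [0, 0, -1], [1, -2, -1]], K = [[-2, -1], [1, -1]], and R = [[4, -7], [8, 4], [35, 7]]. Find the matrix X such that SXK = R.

X = [[-4, 5], [3, -1], [4, 0]]

X = S⁻¹RK⁻¹ (apply S⁻¹ on the left and K⁻¹ on the right).
det S = -1; the adjugate gives S⁻¹ = [[2, 5, -1], [1, 3, -1], [0, -1, 0]].
K has determinant 3; K⁻¹ = [[-1/3, 1/3], [-1/3, -2/3]].
S⁻¹R = [[13, -1], [-7, -2], [-8, -4]].
X = (S⁻¹R)K⁻¹ = [[-4, 5], [3, -1], [4, 0]].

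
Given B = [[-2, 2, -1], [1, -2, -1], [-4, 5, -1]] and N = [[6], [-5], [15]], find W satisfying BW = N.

W = [[3], [5], [-2]]

B is on the left of W, so left-multiply by B⁻¹: W = B⁻¹N.
det B = -1; the adjugate gives B⁻¹ = [[-7, 3, 4], [-5, 2, 3], [3, -2, -2]].
W = B⁻¹N = [[-7, 3, 4], [-5, 2, 3], [3, -2, -2]] · [[6], [-5], [15]] = [[3], [5], [-2]].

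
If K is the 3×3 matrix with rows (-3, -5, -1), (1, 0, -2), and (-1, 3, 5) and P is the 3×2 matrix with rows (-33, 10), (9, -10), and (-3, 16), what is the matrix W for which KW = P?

Left-multiplying both sides by K⁻¹ gives W = K⁻¹P.
K has determinant -6; K⁻¹ = [[-1, -11/3, -5/3], [1/2, 8/3, 7/6], [-1/2, -7/3, -5/6]].
W = K⁻¹P = [[-1, -11/3, -5/3], [1/2, 8/3, 7/6], [-1/2, -7/3, -5/6]] · [[-33, 10], [9, -10], [-3, 16]] = [[5, 0], [4, -3], [-2, 5]].

W = [[5, 0], [4, -3], [-2, 5]]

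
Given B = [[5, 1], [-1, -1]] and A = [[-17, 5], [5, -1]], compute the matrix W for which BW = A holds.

B is on the left of W, so left-multiply by B⁻¹: W = B⁻¹A.
det B = -4; the adjugate gives B⁻¹ = [[1/4, 1/4], [-1/4, -5/4]].
W = B⁻¹A = [[1/4, 1/4], [-1/4, -5/4]] · [[-17, 5], [5, -1]] = [[-3, 1], [-2, 0]].

W = [[-3, 1], [-2, 0]]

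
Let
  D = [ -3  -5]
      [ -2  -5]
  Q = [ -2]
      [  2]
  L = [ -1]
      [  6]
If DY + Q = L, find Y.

Y = [[3], [-2]]

DY = L − Q = [[1], [4]].
Since D multiplies Y on the left, Y = D⁻¹(L − Q).
D has determinant 5; D⁻¹ = [[-1, 1], [2/5, -3/5]].
Y = D⁻¹(L − Q) = [[3], [-2]].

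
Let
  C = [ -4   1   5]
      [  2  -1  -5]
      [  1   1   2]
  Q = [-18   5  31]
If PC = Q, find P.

P = [[1, -6, -2]]

C is on the right of P, so right-multiply by C⁻¹: P = QC⁻¹.
det C = -6, so C⁻¹ = [[-1/2, -1/2, 0], [3/2, 13/6, 5/3], [-1/2, -5/6, -1/3]].
P = QC⁻¹ = [[-18, 5, 31]] · [[-1/2, -1/2, 0], [3/2, 13/6, 5/3], [-1/2, -5/6, -1/3]] = [[1, -6, -2]].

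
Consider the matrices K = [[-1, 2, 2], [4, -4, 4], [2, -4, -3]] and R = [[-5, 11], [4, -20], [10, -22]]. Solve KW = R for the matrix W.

K is on the left of W, so left-multiply by K⁻¹: W = K⁻¹R.
det K = -4; the adjugate gives K⁻¹ = [[-7, 1/2, -4], [-5, 1/4, -3], [2, 0, 1]].
W = K⁻¹R = [[-7, 1/2, -4], [-5, 1/4, -3], [2, 0, 1]] · [[-5, 11], [4, -20], [10, -22]] = [[-3, 1], [-4, 6], [0, 0]].

W = [[-3, 1], [-4, 6], [0, 0]]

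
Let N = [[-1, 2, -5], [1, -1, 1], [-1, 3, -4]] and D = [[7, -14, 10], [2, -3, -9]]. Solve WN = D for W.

W = [[3, 5, -5], [5, 4, -3]]

Right-multiplying both sides by N⁻¹ gives W = DN⁻¹.
det N = -5; the adjugate gives N⁻¹ = [[-1/5, 7/5, 3/5], [-3/5, 1/5, 4/5], [-2/5, -1/5, 1/5]].
W = DN⁻¹ = [[7, -14, 10], [2, -3, -9]] · [[-1/5, 7/5, 3/5], [-3/5, 1/5, 4/5], [-2/5, -1/5, 1/5]] = [[3, 5, -5], [5, 4, -3]].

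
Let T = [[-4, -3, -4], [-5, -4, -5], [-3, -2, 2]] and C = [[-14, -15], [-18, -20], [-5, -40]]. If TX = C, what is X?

X = [[1, 6], [2, 5], [1, -6]]

Since T multiplies X on the left, X = T⁻¹C.
T has determinant 5; T⁻¹ = [[-18/5, 14/5, -1/5], [5, -4, 0], [-2/5, 1/5, 1/5]].
X = T⁻¹C = [[-18/5, 14/5, -1/5], [5, -4, 0], [-2/5, 1/5, 1/5]] · [[-14, -15], [-18, -20], [-5, -40]] = [[1, 6], [2, 5], [1, -6]].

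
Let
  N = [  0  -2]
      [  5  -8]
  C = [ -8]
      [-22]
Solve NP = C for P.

P = [[2], [4]]

Left-multiplying both sides by N⁻¹ gives P = N⁻¹C.
det N = 10; the adjugate gives N⁻¹ = [[-4/5, 1/5], [-1/2, 0]].
P = N⁻¹C = [[-4/5, 1/5], [-1/2, 0]] · [[-8], [-22]] = [[2], [4]].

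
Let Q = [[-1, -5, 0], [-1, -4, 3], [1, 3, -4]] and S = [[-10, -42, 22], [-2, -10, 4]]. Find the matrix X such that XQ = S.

Right-multiplying both sides by Q⁻¹ gives X = SQ⁻¹.
det Q = -2; the adjugate gives Q⁻¹ = [[-7/2, 10, 15/2], [1/2, -2, -3/2], [-1/2, 1, 1/2]].
X = SQ⁻¹ = [[-10, -42, 22], [-2, -10, 4]] · [[-7/2, 10, 15/2], [1/2, -2, -3/2], [-1/2, 1, 1/2]] = [[3, 6, -1], [0, 4, 2]].

X = [[3, 6, -1], [0, 4, 2]]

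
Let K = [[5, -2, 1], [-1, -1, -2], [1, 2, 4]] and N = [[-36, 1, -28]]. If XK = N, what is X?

Right-multiplying both sides by K⁻¹ gives X = NK⁻¹.
K has determinant -5; K⁻¹ = [[0, -2, -1], [-2/5, -19/5, -9/5], [1/5, 12/5, 7/5]].
X = NK⁻¹ = [[-36, 1, -28]] · [[0, -2, -1], [-2/5, -19/5, -9/5], [1/5, 12/5, 7/5]] = [[-6, 1, -5]].

X = [[-6, 1, -5]]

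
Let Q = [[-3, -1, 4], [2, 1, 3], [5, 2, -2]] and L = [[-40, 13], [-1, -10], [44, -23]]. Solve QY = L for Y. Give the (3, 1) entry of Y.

Since Q multiplies Y on the left, Y = Q⁻¹L.
det Q = 1, so Q⁻¹ = [[-8, 6, -7], [19, -14, 17], [-1, 1, -1]].
Y = Q⁻¹L = [[-8, 6, -7], [19, -14, 17], [-1, 1, -1]] · [[-40, 13], [-1, -10], [44, -23]] = [[6, -3], [2, -4], [-5, 0]].

-5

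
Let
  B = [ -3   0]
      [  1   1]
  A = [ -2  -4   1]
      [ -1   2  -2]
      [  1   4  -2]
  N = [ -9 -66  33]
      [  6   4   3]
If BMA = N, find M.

Isolating M: multiply by B⁻¹ from the left and A⁻¹ from the right, so M = B⁻¹NA⁻¹.
B has determinant -3; B⁻¹ = [[-1/3, 0], [1/3, 1]].
det A = 2; the adjugate gives A⁻¹ = [[2, -2, 3], [-2, 3/2, -5/2], [-3, 2, -4]].
B⁻¹N = [[3, 22, -11], [3, -18, 14]].
M = (B⁻¹N)A⁻¹ = [[-5, 5, -2], [0, -5, -2]].

M = [[-5, 5, -2], [0, -5, -2]]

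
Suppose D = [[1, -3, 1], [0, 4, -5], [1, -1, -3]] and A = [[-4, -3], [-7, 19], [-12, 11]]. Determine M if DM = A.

M = [[-1, 3], [2, 1], [3, -3]]

D is on the left of M, so left-multiply by D⁻¹: M = D⁻¹A.
det D = -6; the adjugate gives D⁻¹ = [[17/6, 5/3, -11/6], [5/6, 2/3, -5/6], [2/3, 1/3, -2/3]].
M = D⁻¹A = [[17/6, 5/3, -11/6], [5/6, 2/3, -5/6], [2/3, 1/3, -2/3]] · [[-4, -3], [-7, 19], [-12, 11]] = [[-1, 3], [2, 1], [3, -3]].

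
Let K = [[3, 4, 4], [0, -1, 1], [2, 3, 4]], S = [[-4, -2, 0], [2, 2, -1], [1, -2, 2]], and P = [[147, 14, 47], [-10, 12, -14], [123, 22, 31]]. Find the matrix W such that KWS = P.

W = [[1, 1, 3], [-5, -1, 5], [-3, 1, -1]]

W = K⁻¹PS⁻¹ (apply K⁻¹ on the left and S⁻¹ on the right).
det K = -5; the adjugate gives K⁻¹ = [[7/5, 4/5, -8/5], [-2/5, -4/5, 3/5], [-2/5, 1/5, 3/5]].
S has determinant 2; S⁻¹ = [[1, 2, 1], [-5/2, -4, -2], [-3, -5, -2]].
K⁻¹P = [[1, -6, 5], [23, -2, 11], [13, 10, -3]].
W = (K⁻¹P)S⁻¹ = [[1, 1, 3], [-5, -1, 5], [-3, 1, -1]].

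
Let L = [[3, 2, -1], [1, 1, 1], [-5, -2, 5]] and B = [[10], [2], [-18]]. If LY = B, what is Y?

Y = [[0], [4], [-2]]

Left-multiplying both sides by L⁻¹ gives Y = L⁻¹B.
det L = -2, so L⁻¹ = [[-7/2, 4, -3/2], [5, -5, 2], [-3/2, 2, -1/2]].
Y = L⁻¹B = [[-7/2, 4, -3/2], [5, -5, 2], [-3/2, 2, -1/2]] · [[10], [2], [-18]] = [[0], [4], [-2]].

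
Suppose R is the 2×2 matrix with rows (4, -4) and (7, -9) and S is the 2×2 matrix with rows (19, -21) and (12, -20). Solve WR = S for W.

Right-multiplying both sides by R⁻¹ gives W = SR⁻¹.
det R = -8; the adjugate gives R⁻¹ = [[9/8, -1/2], [7/8, -1/2]].
W = SR⁻¹ = [[19, -21], [12, -20]] · [[9/8, -1/2], [7/8, -1/2]] = [[3, 1], [-4, 4]].

W = [[3, 1], [-4, 4]]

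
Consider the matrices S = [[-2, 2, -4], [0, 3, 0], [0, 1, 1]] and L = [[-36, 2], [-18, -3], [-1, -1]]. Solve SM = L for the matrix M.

M = [[2, -2], [-6, -1], [5, 0]]

S is on the left of M, so left-multiply by S⁻¹: M = S⁻¹L.
det S = -6, so S⁻¹ = [[-1/2, 1, -2], [0, 1/3, 0], [0, -1/3, 1]].
M = S⁻¹L = [[-1/2, 1, -2], [0, 1/3, 0], [0, -1/3, 1]] · [[-36, 2], [-18, -3], [-1, -1]] = [[2, -2], [-6, -1], [5, 0]].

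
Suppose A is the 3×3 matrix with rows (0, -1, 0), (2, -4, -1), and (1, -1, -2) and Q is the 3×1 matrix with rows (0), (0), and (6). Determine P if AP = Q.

Since A multiplies P on the left, P = A⁻¹Q.
det A = -3, so A⁻¹ = [[-7/3, 2/3, -1/3], [-1, 0, 0], [-2/3, 1/3, -2/3]].
P = A⁻¹Q = [[-7/3, 2/3, -1/3], [-1, 0, 0], [-2/3, 1/3, -2/3]] · [[0], [0], [6]] = [[-2], [0], [-4]].

P = [[-2], [0], [-4]]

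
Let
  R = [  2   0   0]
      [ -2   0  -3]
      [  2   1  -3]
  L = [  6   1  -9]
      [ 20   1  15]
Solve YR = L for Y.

Since R sits to the right of Y, Y = LR⁻¹.
det R = 6, so R⁻¹ = [[1/2, 0, 0], [-2, -1, 1], [-1/3, -1/3, 0]].
Y = LR⁻¹ = [[6, 1, -9], [20, 1, 15]] · [[1/2, 0, 0], [-2, -1, 1], [-1/3, -1/3, 0]] = [[4, 2, 1], [3, -6, 1]].

Y = [[4, 2, 1], [3, -6, 1]]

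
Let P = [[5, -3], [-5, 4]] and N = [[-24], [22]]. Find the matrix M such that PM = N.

M = [[-6], [-2]]

Left-multiplying both sides by P⁻¹ gives M = P⁻¹N.
det P = 5; the adjugate gives P⁻¹ = [[4/5, 3/5], [1, 1]].
M = P⁻¹N = [[4/5, 3/5], [1, 1]] · [[-24], [22]] = [[-6], [-2]].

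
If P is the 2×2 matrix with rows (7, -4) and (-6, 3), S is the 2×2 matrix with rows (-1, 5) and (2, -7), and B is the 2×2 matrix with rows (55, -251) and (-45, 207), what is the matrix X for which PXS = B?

X = [[-5, 0], [1, -2]]

Isolating X: multiply by P⁻¹ from the left and S⁻¹ from the right, so X = P⁻¹BS⁻¹.
det P = -3, so P⁻¹ = [[-1, -4/3], [-2, -7/3]].
S has determinant -3; S⁻¹ = [[7/3, 5/3], [2/3, 1/3]].
P⁻¹B = [[5, -25], [-5, 19]].
X = (P⁻¹B)S⁻¹ = [[-5, 0], [1, -2]].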